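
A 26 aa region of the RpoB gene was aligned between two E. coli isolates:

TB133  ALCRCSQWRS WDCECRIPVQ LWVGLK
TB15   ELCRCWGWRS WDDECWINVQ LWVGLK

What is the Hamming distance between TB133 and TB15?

6

The sequences differ at positions 1 (A/E), 6 (S/W), 7 (Q/G), 13 (C/D), 16 (R/W), 18 (P/N).
That gives 6 mismatches out of 26 aligned sites, so the Hamming distance is 6.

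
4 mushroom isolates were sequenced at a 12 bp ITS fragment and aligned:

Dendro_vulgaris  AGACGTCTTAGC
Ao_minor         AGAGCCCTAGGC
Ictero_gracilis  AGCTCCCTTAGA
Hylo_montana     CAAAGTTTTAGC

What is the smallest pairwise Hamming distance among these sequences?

4

Pairwise Hamming distances:
  Dendro_vulgaris vs Ao_minor: 5
  Dendro_vulgaris vs Ictero_gracilis: 5
  Dendro_vulgaris vs Hylo_montana: 4
  Ao_minor vs Ictero_gracilis: 5
  Ao_minor vs Hylo_montana: 8
  Ictero_gracilis vs Hylo_montana: 8
The smallest is 4, between Dendro_vulgaris and Hylo_montana.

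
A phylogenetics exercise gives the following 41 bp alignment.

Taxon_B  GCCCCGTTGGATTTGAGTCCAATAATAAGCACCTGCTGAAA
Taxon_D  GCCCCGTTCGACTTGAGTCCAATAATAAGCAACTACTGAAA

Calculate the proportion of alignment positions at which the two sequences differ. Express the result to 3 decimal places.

The sequences differ at positions 9 (G/C), 12 (T/C), 32 (C/A), 35 (G/A).
There are 4 differences over 41 sites, so p = 4/41 = 0.098.

0.098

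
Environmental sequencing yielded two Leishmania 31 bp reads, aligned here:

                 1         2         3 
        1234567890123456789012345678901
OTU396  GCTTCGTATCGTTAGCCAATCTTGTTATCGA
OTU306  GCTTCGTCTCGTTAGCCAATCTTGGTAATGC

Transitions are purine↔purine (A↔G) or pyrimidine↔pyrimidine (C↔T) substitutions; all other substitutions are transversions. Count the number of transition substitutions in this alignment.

Mismatches occur at site 8 (A→C, transversion), site 25 (T→G, transversion), site 28 (T→A, transversion), site 29 (C→T, transition), site 31 (A→C, transversion).
Of the 5 differences, 1 transition and 4 transversions, so the answer is 1.

1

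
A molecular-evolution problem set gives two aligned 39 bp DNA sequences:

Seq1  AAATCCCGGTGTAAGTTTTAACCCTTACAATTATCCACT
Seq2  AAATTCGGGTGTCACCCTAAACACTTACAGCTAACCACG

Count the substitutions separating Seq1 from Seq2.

Mismatches occur at site 5 (C↔T), site 7 (C↔G), site 13 (A↔C), site 15 (G↔C), site 16 (T↔C), site 17 (T↔C), site 19 (T↔A), site 23 (C↔A), site 30 (A↔G), site 31 (T↔C), site 34 (T↔A), site 39 (T↔G).
That gives 12 mismatches out of 39 aligned sites, so the Hamming distance is 12.

12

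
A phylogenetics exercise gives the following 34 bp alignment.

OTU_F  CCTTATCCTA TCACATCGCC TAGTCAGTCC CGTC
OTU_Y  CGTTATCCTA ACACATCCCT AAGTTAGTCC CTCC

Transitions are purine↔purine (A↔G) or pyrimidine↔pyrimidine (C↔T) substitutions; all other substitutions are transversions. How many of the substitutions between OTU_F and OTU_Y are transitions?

3

The sequences differ at positions 2 (C/G, transversion), 11 (T/A, transversion), 18 (G/C, transversion), 20 (C/T, transition), 21 (T/A, transversion), 25 (C/T, transition), 32 (G/T, transversion), 33 (T/C, transition).
Of the 8 differences, 3 transitions and 5 transversions, so the answer is 3.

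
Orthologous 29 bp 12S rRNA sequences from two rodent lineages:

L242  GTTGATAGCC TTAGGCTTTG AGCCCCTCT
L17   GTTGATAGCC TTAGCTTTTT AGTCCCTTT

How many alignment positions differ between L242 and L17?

Differing sites — 15:G/C; 16:C/T; 20:G/T; 23:C/T; 28:C/T.
That gives 5 mismatches out of 29 aligned sites, so the Hamming distance is 5.

5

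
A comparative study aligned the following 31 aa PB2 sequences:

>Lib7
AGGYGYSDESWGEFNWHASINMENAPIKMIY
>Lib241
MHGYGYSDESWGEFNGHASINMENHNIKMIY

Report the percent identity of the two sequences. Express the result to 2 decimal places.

83.87%

Mismatches occur at site 1 (A↔M), site 2 (G↔H), site 16 (W↔G), site 25 (A↔H), site 26 (P↔N).
26 of the 31 sites match, so the percent identity is 26/31 × 100 = 83.87%.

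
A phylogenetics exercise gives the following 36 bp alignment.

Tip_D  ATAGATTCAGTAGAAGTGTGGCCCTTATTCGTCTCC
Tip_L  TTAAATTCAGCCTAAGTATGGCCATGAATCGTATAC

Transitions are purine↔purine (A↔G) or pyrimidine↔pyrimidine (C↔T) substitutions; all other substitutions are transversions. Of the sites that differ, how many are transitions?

Mismatches occur at site 1 (A→T, transversion), site 4 (G→A, transition), site 11 (T→C, transition), site 12 (A→C, transversion), site 13 (G→T, transversion), site 18 (G→A, transition), site 24 (C→A, transversion), site 26 (T→G, transversion), site 28 (T→A, transversion), site 33 (C→A, transversion), site 35 (C→A, transversion).
Of the 11 differences, 3 transitions and 8 transversions, so the answer is 3.

3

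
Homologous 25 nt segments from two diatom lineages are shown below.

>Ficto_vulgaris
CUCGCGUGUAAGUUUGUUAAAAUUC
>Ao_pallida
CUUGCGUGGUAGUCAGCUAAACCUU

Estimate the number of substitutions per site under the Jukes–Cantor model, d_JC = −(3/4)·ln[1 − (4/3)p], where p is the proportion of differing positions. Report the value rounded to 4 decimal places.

Differing sites — 3:C/U; 9:U/G; 10:A/U; 14:U/C; 15:U/A; 17:U/C; 22:A/C; 23:U/C; 25:C/U.
p = 9/25 = 0.360000.
d = −0.75 · ln(1 − (4/3)·0.360000) = −0.75 · ln(0.520000) = −0.75 · (-0.653926) = 0.4904.

0.4904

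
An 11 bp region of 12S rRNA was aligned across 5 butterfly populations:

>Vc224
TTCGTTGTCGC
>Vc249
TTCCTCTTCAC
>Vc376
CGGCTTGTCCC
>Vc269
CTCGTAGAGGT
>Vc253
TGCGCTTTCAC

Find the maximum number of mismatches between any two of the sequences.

9

Pairwise Hamming distances:
  Vc224 vs Vc249: 4
  Vc224 vs Vc376: 5
  Vc224 vs Vc269: 5
  Vc224 vs Vc253: 4
  Vc249 vs Vc376: 6
  Vc249 vs Vc269: 8
  Vc249 vs Vc253: 4
  Vc376 vs Vc269: 8
  Vc376 vs Vc253: 6
  Vc269 vs Vc253: 9
The largest is 9, between Vc269 and Vc253.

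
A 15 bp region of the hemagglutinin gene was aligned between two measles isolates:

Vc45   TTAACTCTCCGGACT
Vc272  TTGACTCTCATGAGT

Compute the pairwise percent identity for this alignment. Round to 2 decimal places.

73.33%

The sequences differ at positions 3 (A/G), 10 (C/A), 11 (G/T), 14 (C/G).
11 of the 15 sites match, so the percent identity is 11/15 × 100 = 73.33%.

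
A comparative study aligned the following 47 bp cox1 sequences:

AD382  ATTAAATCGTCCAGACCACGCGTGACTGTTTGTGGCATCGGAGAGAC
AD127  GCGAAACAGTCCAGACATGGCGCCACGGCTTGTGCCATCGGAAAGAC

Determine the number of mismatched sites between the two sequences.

14

Differing sites — 1:A/G; 2:T/C; 3:T/G; 7:T/C; 8:C/A; 17:C/A; 18:A/T; 19:C/G; 23:T/C; 24:G/C; 27:T/G; 29:T/C; 35:G/C; 43:G/A.
That gives 14 mismatches out of 47 aligned sites, so the Hamming distance is 14.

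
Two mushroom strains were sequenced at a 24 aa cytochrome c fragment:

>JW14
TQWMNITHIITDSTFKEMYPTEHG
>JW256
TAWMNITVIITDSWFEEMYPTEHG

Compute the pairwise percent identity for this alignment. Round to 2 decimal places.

83.33%

The sequences differ at positions 2 (Q/A), 8 (H/V), 14 (T/W), 16 (K/E).
20 of the 24 sites match, so the percent identity is 20/24 × 100 = 83.33%.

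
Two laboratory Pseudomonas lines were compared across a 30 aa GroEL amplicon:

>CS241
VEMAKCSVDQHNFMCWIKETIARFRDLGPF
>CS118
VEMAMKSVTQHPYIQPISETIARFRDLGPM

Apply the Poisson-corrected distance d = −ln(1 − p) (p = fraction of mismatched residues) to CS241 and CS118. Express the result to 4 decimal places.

Differing sites — 5:K/M; 6:C/K; 9:D/T; 12:N/P; 13:F/Y; 14:M/I; 15:C/Q; 16:W/P; 18:K/S; 30:F/M.
p = 10/30 = 0.333333.
d = −ln(1 − 0.333333) = −ln(0.666667) = 0.4055.

0.4055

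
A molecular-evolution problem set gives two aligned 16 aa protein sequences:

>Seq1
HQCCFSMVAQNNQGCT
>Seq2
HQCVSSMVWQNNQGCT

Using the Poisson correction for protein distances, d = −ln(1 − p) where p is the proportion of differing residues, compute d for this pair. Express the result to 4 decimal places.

0.2076

Differing sites — 4:C/V; 5:F/S; 9:A/W.
p = 3/16 = 0.187500.
d = −ln(1 − 0.187500) = −ln(0.812500) = 0.2076.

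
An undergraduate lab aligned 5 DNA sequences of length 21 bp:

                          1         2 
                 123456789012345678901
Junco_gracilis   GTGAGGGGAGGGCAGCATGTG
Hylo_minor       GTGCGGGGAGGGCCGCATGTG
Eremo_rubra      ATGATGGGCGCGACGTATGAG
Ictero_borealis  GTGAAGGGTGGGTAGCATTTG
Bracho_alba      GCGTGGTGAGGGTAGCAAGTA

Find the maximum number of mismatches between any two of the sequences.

13

Pairwise Hamming distances:
  Junco_gracilis vs Hylo_minor: 2
  Junco_gracilis vs Eremo_rubra: 8
  Junco_gracilis vs Ictero_borealis: 4
  Junco_gracilis vs Bracho_alba: 6
  Hylo_minor vs Eremo_rubra: 8
  Hylo_minor vs Ictero_borealis: 6
  Hylo_minor vs Bracho_alba: 7
  Eremo_rubra vs Ictero_borealis: 9
  Eremo_rubra vs Bracho_alba: 13
  Ictero_borealis vs Bracho_alba: 8
The largest is 13, between Eremo_rubra and Bracho_alba.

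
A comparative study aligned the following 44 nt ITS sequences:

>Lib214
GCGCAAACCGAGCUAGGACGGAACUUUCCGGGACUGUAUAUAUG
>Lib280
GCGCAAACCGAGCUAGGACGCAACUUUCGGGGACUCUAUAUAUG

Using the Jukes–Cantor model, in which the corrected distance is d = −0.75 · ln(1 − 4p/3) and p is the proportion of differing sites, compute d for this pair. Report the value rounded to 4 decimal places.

0.0715

Mismatches occur at site 21 (G→C), site 29 (C→G), site 36 (G→C).
p = 3/44 = 0.068182.
d = −0.75 · ln(1 − (4/3)·0.068182) = −0.75 · ln(0.909091) = −0.75 · (-0.095310) = 0.0715.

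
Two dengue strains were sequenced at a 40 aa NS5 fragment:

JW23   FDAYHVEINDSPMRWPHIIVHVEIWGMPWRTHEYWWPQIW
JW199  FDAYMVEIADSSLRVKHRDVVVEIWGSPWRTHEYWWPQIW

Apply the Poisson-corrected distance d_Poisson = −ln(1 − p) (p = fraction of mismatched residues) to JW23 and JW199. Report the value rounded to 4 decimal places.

0.2877

Mismatches occur at site 5 (H→M), site 9 (N→A), site 12 (P→S), site 13 (M→L), site 15 (W→V), site 16 (P→K), site 18 (I→R), site 19 (I→D), site 21 (H→V), site 27 (M→S).
p = 10/40 = 0.250000.
d = −ln(1 − 0.250000) = −ln(0.750000) = 0.2877.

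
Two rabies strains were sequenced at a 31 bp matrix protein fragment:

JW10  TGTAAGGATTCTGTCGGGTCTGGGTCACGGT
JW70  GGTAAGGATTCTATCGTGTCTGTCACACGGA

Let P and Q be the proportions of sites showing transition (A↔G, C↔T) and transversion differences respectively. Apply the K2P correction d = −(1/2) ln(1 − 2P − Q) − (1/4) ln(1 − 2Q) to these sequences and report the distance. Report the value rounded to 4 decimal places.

0.2716

Mismatches occur at site 1 (T/G, transversion), site 13 (G/A, transition), site 17 (G/T, transversion), site 23 (G/T, transversion), site 24 (G/C, transversion), site 25 (T/A, transversion), site 31 (T/A, transversion).
Of the 7 differences, 1 transition and 6 transversions over 31 sites: P = 1/31 = 0.032258, Q = 6/31 = 0.193548.
d = −0.5·ln(0.741936) − 0.25·ln(0.612904) = −0.5·(-0.298492) − 0.25·(-0.489547) = 0.2716.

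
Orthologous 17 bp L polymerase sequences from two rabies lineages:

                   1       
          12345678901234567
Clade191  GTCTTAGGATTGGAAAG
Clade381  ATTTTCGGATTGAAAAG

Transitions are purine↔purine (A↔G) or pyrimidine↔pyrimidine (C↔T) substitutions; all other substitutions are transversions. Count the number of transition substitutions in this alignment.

The sequences differ at positions 1 (G/A, transition), 3 (C/T, transition), 6 (A/C, transversion), 13 (G/A, transition).
Of the 4 differences, 3 transitions and 1 transversion, so the answer is 3.

3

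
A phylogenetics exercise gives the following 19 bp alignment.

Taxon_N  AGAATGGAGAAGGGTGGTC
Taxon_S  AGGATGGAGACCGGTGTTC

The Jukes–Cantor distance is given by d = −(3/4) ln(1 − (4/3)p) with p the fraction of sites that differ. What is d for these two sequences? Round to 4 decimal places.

The sequences differ at positions 3 (A/G), 11 (A/C), 12 (G/C), 17 (G/T).
p = 4/19 = 0.210526.
d = −0.75 · ln(1 − (4/3)·0.210526) = −0.75 · ln(0.719299) = −0.75 · (-0.329478) = 0.2471.

0.2471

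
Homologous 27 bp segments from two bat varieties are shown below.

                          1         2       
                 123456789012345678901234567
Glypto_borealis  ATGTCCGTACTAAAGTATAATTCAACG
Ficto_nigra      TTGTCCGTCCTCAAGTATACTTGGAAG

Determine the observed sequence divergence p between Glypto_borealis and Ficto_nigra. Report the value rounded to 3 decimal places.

Differing sites — 1:A/T; 9:A/C; 12:A/C; 20:A/C; 23:C/G; 24:A/G; 26:C/A.
There are 7 differences over 27 sites, so p = 7/27 = 0.259.

0.259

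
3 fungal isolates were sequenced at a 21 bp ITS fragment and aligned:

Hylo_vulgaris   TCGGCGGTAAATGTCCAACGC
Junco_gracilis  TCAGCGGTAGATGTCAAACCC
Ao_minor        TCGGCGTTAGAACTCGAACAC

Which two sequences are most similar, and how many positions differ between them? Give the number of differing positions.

Pairwise Hamming distances:
  Hylo_vulgaris vs Junco_gracilis: 4
  Hylo_vulgaris vs Ao_minor: 6
  Junco_gracilis vs Ao_minor: 6
The smallest is 4, between Hylo_vulgaris and Junco_gracilis.

4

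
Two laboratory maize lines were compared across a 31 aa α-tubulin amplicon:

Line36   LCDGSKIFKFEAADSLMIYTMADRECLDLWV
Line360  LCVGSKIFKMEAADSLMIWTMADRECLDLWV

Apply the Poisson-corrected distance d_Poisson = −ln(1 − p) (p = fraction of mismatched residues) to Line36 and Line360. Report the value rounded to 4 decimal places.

Differing sites — 3:D/V; 10:F/M; 19:Y/W.
p = 3/31 = 0.096774.
d = −ln(1 − 0.096774) = −ln(0.903226) = 0.1018.

0.1018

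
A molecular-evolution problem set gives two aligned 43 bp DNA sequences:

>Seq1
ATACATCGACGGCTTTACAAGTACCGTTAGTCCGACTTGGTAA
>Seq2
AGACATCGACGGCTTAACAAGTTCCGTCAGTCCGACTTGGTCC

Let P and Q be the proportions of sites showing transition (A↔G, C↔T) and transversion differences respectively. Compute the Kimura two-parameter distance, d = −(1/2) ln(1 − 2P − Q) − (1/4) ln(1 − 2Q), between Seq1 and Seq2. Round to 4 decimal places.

0.1550

The sequences differ at positions 2 (T/G, transversion), 16 (T/A, transversion), 23 (A/T, transversion), 28 (T/C, transition), 42 (A/C, transversion), 43 (A/C, transversion).
Of the 6 differences, 1 transition and 5 transversions over 43 sites: P = 1/43 = 0.023256, Q = 5/43 = 0.116279.
d = −0.5·ln(0.837209) − 0.25·ln(0.767442) = −0.5·(-0.177682) − 0.25·(-0.264692) = 0.1550.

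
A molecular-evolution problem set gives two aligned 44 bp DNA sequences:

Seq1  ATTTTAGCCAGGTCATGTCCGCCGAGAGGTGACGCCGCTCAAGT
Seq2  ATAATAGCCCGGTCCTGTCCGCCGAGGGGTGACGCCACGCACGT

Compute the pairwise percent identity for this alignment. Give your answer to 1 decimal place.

81.8%

Differing sites — 3:T/A; 4:T/A; 10:A/C; 15:A/C; 27:A/G; 37:G/A; 39:T/G; 42:A/C.
36 of the 44 sites match, so the percent identity is 36/44 × 100 = 81.8%.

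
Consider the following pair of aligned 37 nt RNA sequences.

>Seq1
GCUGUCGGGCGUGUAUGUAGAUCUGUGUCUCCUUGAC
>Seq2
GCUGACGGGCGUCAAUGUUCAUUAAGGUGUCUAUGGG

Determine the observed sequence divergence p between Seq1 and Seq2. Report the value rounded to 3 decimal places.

Mismatches occur at site 5 (U/A), site 13 (G/C), site 14 (U/A), site 19 (A/U), site 20 (G/C), site 23 (C/U), site 24 (U/A), site 25 (G/A), site 26 (U/G), site 29 (C/G), site 32 (C/U), site 33 (U/A), site 36 (A/G), site 37 (C/G).
There are 14 differences over 37 sites, so p = 14/37 = 0.378.

0.378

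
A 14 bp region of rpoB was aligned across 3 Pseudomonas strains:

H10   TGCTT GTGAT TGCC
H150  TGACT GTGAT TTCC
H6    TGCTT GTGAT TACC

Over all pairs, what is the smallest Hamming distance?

Pairwise Hamming distances:
  H10 vs H150: 3
  H10 vs H6: 1
  H150 vs H6: 3
The smallest is 1, between H10 and H6.

1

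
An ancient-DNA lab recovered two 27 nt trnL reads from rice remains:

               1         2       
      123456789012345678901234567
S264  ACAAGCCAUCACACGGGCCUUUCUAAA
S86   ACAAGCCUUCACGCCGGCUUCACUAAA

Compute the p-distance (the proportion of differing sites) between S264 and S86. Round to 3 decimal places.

0.222

Mismatches occur at site 8 (A→U), site 13 (A→G), site 15 (G→C), site 19 (C→U), site 21 (U→C), site 22 (U→A).
There are 6 differences over 27 sites, so p = 6/27 = 0.222.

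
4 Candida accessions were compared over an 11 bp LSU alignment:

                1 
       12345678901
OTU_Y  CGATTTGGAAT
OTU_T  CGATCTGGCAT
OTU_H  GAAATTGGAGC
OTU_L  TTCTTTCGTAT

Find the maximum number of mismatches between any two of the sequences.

8

Pairwise Hamming distances:
  OTU_Y vs OTU_T: 2
  OTU_Y vs OTU_H: 5
  OTU_Y vs OTU_L: 5
  OTU_T vs OTU_H: 7
  OTU_T vs OTU_L: 6
  OTU_H vs OTU_L: 8
The largest is 8, between OTU_H and OTU_L.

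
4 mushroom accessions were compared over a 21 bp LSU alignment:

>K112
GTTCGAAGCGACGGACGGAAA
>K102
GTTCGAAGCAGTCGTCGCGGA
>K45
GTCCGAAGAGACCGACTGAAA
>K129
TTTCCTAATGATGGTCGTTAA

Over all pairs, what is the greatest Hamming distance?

Pairwise Hamming distances:
  K112 vs K102: 8
  K112 vs K45: 4
  K112 vs K129: 9
  K102 vs K45: 10
  K102 vs K129: 11
  K45 vs K129: 12
The largest is 12, between K45 and K129.

12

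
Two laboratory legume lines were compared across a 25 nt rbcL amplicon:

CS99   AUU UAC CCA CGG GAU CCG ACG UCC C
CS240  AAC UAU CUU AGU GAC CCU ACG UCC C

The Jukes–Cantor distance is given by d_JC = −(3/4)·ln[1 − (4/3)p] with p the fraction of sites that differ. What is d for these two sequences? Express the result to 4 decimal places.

0.4904

Differing sites — 2:U/A; 3:U/C; 6:C/U; 8:C/U; 9:A/U; 10:C/A; 12:G/U; 15:U/C; 18:G/U.
p = 9/25 = 0.360000.
d = −0.75 · ln(1 − (4/3)·0.360000) = −0.75 · ln(0.520000) = −0.75 · (-0.653926) = 0.4904.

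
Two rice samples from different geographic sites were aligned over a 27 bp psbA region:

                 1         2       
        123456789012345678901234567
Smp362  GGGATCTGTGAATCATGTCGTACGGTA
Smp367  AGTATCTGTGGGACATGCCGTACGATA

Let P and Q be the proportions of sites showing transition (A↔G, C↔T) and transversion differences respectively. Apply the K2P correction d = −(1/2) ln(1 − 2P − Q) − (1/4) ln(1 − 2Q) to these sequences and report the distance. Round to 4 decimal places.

0.3340

Mismatches occur at site 1 (G→A, transition), site 3 (G→T, transversion), site 11 (A→G, transition), site 12 (A→G, transition), site 13 (T→A, transversion), site 18 (T→C, transition), site 25 (G→A, transition).
Of the 7 differences, 5 transitions and 2 transversions over 27 sites: P = 5/27 = 0.185185, Q = 2/27 = 0.074074.
d = −0.5·ln(0.555556) − 0.25·ln(0.851852) = −0.5·(-0.587786) − 0.25·(-0.160342) = 0.3340.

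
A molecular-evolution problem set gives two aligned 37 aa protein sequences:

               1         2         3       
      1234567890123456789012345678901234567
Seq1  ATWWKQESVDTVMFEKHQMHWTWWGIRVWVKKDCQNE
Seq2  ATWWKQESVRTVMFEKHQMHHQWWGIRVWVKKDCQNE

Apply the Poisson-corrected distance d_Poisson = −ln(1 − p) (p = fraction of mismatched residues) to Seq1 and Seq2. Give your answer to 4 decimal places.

Differing sites — 10:D/R; 21:W/H; 22:T/Q.
p = 3/37 = 0.081081.
d = −ln(1 − 0.081081) = −ln(0.918919) = 0.0846.

0.0846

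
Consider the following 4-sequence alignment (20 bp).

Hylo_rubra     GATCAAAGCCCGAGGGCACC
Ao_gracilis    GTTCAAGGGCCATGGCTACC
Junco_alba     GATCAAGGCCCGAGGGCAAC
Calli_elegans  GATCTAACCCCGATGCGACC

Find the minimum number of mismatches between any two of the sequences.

Pairwise Hamming distances:
  Hylo_rubra vs Ao_gracilis: 7
  Hylo_rubra vs Junco_alba: 2
  Hylo_rubra vs Calli_elegans: 5
  Ao_gracilis vs Junco_alba: 7
  Ao_gracilis vs Calli_elegans: 9
  Junco_alba vs Calli_elegans: 7
The smallest is 2, between Hylo_rubra and Junco_alba.

2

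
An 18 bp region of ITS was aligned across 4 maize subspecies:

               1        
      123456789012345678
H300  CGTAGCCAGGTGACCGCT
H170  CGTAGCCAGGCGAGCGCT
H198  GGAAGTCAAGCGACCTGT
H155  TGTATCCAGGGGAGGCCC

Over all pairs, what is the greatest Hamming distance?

11

Pairwise Hamming distances:
  H300 vs H170: 2
  H300 vs H198: 7
  H300 vs H155: 7
  H170 vs H198: 7
  H170 vs H155: 6
  H198 vs H155: 11
The largest is 11, between H198 and H155.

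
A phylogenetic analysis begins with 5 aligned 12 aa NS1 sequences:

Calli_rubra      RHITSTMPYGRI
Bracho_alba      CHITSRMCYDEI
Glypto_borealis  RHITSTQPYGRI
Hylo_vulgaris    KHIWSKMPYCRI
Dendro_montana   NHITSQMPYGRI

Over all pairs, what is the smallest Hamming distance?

1

Pairwise Hamming distances:
  Calli_rubra vs Bracho_alba: 5
  Calli_rubra vs Glypto_borealis: 1
  Calli_rubra vs Hylo_vulgaris: 4
  Calli_rubra vs Dendro_montana: 2
  Bracho_alba vs Glypto_borealis: 6
  Bracho_alba vs Hylo_vulgaris: 6
  Bracho_alba vs Dendro_montana: 5
  Glypto_borealis vs Hylo_vulgaris: 5
  Glypto_borealis vs Dendro_montana: 3
  Hylo_vulgaris vs Dendro_montana: 4
The smallest is 1, between Calli_rubra and Glypto_borealis.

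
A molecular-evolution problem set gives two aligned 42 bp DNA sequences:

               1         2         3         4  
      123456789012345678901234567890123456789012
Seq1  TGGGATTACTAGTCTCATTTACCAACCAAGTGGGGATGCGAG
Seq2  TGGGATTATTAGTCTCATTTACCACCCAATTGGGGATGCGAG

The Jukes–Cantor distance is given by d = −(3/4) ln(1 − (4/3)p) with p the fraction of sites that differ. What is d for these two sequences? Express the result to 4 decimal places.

0.0751

Differing sites — 9:C/T; 25:A/C; 30:G/T.
p = 3/42 = 0.071429.
d = −0.75 · ln(1 − (4/3)·0.071429) = −0.75 · ln(0.904761) = −0.75 · (-0.100084) = 0.0751.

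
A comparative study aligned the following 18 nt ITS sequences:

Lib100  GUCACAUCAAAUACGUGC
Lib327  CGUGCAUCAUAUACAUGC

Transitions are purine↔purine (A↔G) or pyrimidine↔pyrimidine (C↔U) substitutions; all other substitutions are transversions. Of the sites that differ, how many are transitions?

3

Differing sites — 1:G/C (Tv); 2:U/G (Tv); 3:C/U (Ti); 4:A/G (Ti); 10:A/U (Tv); 15:G/A (Ti).
Of the 6 differences, 3 transitions and 3 transversions, so the answer is 3.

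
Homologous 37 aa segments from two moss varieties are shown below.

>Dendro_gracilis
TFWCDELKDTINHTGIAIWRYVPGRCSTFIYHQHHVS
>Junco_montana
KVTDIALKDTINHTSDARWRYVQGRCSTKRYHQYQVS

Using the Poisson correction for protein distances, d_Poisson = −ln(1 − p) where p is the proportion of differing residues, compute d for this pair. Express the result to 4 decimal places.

The sequences differ at positions 1 (T/K), 2 (F/V), 3 (W/T), 4 (C/D), 5 (D/I), 6 (E/A), 15 (G/S), 16 (I/D), 18 (I/R), 23 (P/Q), 29 (F/K), 30 (I/R), 34 (H/Y), 35 (H/Q).
p = 14/37 = 0.378378.
d = −ln(1 − 0.378378) = −ln(0.621622) = 0.4754.

0.4754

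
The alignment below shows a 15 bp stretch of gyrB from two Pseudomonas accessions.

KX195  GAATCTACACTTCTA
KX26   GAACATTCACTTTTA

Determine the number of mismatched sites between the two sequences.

Mismatches occur at site 4 (T→C), site 5 (C→A), site 7 (A→T), site 13 (C→T).
That gives 4 mismatches out of 15 aligned sites, so the Hamming distance is 4.

4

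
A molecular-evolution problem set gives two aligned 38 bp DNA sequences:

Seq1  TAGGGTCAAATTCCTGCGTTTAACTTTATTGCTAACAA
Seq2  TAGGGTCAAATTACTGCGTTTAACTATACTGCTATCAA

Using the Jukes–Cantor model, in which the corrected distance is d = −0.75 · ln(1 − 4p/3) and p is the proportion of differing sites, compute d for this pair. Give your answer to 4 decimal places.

0.1134

The sequences differ at positions 13 (C/A), 26 (T/A), 29 (T/C), 35 (A/T).
p = 4/38 = 0.105263.
d = −0.75 · ln(1 − (4/3)·0.105263) = −0.75 · ln(0.859649) = −0.75 · (-0.151231) = 0.1134.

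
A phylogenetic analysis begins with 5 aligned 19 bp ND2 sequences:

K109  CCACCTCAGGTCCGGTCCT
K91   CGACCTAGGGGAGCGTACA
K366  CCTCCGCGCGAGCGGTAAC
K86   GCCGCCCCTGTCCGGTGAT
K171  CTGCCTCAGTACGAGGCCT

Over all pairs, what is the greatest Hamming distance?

Pairwise Hamming distances:
  K109 vs K91: 9
  K109 vs K366: 9
  K109 vs K86: 8
  K109 vs K171: 7
  K91 vs K366: 11
  K91 vs K86: 15
  K91 vs K171: 11
  K366 vs K86: 10
  K366 vs K171: 13
  K86 vs K171: 14
The largest is 15, between K91 and K86.

15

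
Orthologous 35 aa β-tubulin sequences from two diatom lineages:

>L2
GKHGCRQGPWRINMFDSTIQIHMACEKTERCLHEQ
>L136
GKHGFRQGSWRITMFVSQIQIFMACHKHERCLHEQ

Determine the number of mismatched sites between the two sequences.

8

The sequences differ at positions 5 (C/F), 9 (P/S), 13 (N/T), 16 (D/V), 18 (T/Q), 22 (H/F), 26 (E/H), 28 (T/H).
That gives 8 mismatches out of 35 aligned sites, so the Hamming distance is 8.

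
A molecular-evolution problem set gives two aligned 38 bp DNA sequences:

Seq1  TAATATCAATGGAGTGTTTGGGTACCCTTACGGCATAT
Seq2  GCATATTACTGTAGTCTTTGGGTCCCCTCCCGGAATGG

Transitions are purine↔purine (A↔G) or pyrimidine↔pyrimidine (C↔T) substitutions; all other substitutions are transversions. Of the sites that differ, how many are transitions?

Mismatches occur at site 1 (T→G, transversion), site 2 (A→C, transversion), site 7 (C→T, transition), site 9 (A→C, transversion), site 12 (G→T, transversion), site 16 (G→C, transversion), site 24 (A→C, transversion), site 29 (T→C, transition), site 30 (A→C, transversion), site 34 (C→A, transversion), site 37 (A→G, transition), site 38 (T→G, transversion).
Of the 12 differences, 3 transitions and 9 transversions, so the answer is 3.

3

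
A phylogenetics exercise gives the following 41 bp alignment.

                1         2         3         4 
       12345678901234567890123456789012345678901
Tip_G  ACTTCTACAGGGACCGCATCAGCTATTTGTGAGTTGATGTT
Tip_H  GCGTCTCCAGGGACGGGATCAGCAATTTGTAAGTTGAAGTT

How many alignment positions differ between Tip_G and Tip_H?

8

The sequences differ at positions 1 (A/G), 3 (T/G), 7 (A/C), 15 (C/G), 17 (C/G), 24 (T/A), 31 (G/A), 38 (T/A).
That gives 8 mismatches out of 41 aligned sites, so the Hamming distance is 8.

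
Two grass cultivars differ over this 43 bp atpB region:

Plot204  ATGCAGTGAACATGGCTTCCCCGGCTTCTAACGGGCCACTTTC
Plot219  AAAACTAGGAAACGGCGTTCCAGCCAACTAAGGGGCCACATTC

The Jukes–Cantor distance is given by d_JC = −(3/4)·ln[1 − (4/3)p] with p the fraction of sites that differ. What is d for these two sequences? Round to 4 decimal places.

0.5617

The sequences differ at positions 2 (T/A), 3 (G/A), 4 (C/A), 5 (A/C), 6 (G/T), 7 (T/A), 9 (A/G), 11 (C/A), 13 (T/C), 17 (T/G), 19 (C/T), 22 (C/A), 24 (G/C), 26 (T/A), 27 (T/A), 32 (C/G), 40 (T/A).
p = 17/43 = 0.395349.
d = −0.75 · ln(1 − (4/3)·0.395349) = −0.75 · ln(0.472868) = −0.75 · (-0.748939) = 0.5617.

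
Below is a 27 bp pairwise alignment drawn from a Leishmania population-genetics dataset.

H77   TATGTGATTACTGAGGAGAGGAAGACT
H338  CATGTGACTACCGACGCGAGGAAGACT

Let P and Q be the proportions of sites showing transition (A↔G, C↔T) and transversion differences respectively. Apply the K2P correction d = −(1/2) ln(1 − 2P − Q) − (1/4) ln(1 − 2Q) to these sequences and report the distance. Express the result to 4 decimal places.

Mismatches occur at site 1 (T/C, transition), site 8 (T/C, transition), site 12 (T/C, transition), site 15 (G/C, transversion), site 17 (A/C, transversion).
Of the 5 differences, 3 transitions and 2 transversions over 27 sites: P = 3/27 = 0.111111, Q = 2/27 = 0.074074.
d = −0.5·ln(0.703704) − 0.25·ln(0.851852) = −0.5·(-0.351397) − 0.25·(-0.160342) = 0.2158.

0.2158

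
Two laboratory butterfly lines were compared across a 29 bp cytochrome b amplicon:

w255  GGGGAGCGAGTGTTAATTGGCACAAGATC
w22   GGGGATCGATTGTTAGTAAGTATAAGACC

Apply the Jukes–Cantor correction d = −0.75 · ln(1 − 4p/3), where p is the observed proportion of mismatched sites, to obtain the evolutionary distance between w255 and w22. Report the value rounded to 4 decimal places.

0.3439

Mismatches occur at site 6 (G/T), site 10 (G/T), site 16 (A/G), site 18 (T/A), site 19 (G/A), site 21 (C/T), site 23 (C/T), site 28 (T/C).
p = 8/29 = 0.275862.
d = −0.75 · ln(1 − (4/3)·0.275862) = −0.75 · ln(0.632184) = −0.75 · (-0.458575) = 0.3439.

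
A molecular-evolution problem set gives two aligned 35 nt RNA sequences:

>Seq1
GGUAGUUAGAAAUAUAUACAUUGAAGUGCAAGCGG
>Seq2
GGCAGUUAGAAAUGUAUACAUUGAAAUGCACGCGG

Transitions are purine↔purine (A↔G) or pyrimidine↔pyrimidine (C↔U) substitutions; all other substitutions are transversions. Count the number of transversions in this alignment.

1

Differing sites — 3:U/C (Ti); 14:A/G (Ti); 26:G/A (Ti); 31:A/C (Tv).
Of the 4 differences, 3 transitions and 1 transversion, so the answer is 1.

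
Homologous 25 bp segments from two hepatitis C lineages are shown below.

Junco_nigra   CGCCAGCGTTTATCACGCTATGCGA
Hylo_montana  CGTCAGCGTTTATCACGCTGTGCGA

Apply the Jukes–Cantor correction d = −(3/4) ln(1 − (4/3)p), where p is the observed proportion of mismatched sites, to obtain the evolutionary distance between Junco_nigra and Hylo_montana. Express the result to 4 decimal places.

Differing sites — 3:C/T; 20:A/G.
p = 2/25 = 0.080000.
d = −0.75 · ln(1 − (4/3)·0.080000) = −0.75 · ln(0.893333) = −0.75 · (-0.112796) = 0.0846.

0.0846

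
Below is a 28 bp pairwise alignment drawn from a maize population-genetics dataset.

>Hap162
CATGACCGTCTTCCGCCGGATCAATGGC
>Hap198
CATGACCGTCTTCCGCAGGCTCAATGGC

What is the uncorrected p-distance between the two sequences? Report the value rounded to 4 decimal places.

Mismatches occur at site 17 (C/A), site 20 (A/C).
There are 2 differences over 28 sites, so p = 2/28 = 0.0714.

0.0714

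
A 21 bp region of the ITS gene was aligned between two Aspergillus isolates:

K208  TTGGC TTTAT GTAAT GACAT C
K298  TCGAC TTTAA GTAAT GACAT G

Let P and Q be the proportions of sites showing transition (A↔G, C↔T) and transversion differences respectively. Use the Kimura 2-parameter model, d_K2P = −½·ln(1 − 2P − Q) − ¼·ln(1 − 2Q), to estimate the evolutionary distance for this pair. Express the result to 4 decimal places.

0.2211

The sequences differ at positions 2 (T/C, transition), 4 (G/A, transition), 10 (T/A, transversion), 21 (C/G, transversion).
Of the 4 differences, 2 transitions and 2 transversions over 21 sites: P = 2/21 = 0.095238, Q = 2/21 = 0.095238.
d = −0.5·ln(0.714286) − 0.25·ln(0.809524) = −0.5·(-0.336472) − 0.25·(-0.211309) = 0.2211.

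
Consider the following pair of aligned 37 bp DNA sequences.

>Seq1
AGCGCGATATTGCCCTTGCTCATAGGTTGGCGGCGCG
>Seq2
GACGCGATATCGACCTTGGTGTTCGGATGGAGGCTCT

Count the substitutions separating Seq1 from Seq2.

12

The sequences differ at positions 1 (A/G), 2 (G/A), 11 (T/C), 13 (C/A), 19 (C/G), 21 (C/G), 22 (A/T), 24 (A/C), 27 (T/A), 31 (C/A), 35 (G/T), 37 (G/T).
That gives 12 mismatches out of 37 aligned sites, so the Hamming distance is 12.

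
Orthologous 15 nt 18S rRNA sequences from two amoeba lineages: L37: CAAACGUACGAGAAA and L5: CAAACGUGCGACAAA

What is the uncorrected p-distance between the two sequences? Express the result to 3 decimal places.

Differing sites — 8:A/G; 12:G/C.
There are 2 differences over 15 sites, so p = 2/15 = 0.133.

0.133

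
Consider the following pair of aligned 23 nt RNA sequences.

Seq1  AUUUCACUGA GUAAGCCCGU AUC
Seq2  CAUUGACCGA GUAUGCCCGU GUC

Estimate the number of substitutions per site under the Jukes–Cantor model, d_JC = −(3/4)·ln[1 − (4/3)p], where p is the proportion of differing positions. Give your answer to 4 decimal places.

0.3206

Mismatches occur at site 1 (A/C), site 2 (U/A), site 5 (C/G), site 8 (U/C), site 14 (A/U), site 21 (A/G).
p = 6/23 = 0.260870.
d = −0.75 · ln(1 − (4/3)·0.260870) = −0.75 · ln(0.652173) = −0.75 · (-0.427445) = 0.3206.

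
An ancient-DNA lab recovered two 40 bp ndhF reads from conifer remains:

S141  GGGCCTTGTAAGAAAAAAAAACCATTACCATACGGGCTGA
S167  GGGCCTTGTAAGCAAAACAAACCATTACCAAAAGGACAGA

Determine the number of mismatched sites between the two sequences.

6

Mismatches occur at site 13 (A/C), site 18 (A/C), site 31 (T/A), site 33 (C/A), site 36 (G/A), site 38 (T/A).
That gives 6 mismatches out of 40 aligned sites, so the Hamming distance is 6.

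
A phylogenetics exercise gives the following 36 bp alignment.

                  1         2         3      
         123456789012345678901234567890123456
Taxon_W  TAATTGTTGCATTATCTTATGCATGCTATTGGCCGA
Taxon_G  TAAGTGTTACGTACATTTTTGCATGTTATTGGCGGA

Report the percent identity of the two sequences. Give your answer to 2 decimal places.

The sequences differ at positions 4 (T/G), 9 (G/A), 11 (A/G), 13 (T/A), 14 (A/C), 15 (T/A), 16 (C/T), 19 (A/T), 26 (C/T), 34 (C/G).
26 of the 36 sites match, so the percent identity is 26/36 × 100 = 72.22%.

72.22%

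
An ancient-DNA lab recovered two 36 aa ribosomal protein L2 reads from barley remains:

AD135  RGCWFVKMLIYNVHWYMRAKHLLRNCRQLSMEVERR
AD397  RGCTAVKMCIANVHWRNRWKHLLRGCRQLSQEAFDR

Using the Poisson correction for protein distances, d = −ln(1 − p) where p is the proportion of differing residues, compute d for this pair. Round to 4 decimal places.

Mismatches occur at site 4 (W→T), site 5 (F→A), site 9 (L→C), site 11 (Y→A), site 16 (Y→R), site 17 (M→N), site 19 (A→W), site 25 (N→G), site 31 (M→Q), site 33 (V→A), site 34 (E→F), site 35 (R→D).
p = 12/36 = 0.333333.
d = −ln(1 − 0.333333) = −ln(0.666667) = 0.4055.

0.4055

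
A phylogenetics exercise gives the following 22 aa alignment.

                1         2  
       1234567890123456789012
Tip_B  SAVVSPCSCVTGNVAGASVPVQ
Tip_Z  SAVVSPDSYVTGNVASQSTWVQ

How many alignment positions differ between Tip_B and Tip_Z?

6

Mismatches occur at site 7 (C→D), site 9 (C→Y), site 16 (G→S), site 17 (A→Q), site 19 (V→T), site 20 (P→W).
That gives 6 mismatches out of 22 aligned sites, so the Hamming distance is 6.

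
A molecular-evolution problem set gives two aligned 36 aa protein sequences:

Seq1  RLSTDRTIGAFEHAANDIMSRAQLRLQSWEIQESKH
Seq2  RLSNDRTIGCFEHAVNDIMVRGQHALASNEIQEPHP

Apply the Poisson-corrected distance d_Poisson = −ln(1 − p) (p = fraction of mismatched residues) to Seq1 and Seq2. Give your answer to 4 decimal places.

0.4055

The sequences differ at positions 4 (T/N), 10 (A/C), 15 (A/V), 20 (S/V), 22 (A/G), 24 (L/H), 25 (R/A), 27 (Q/A), 29 (W/N), 34 (S/P), 35 (K/H), 36 (H/P).
p = 12/36 = 0.333333.
d = −ln(1 − 0.333333) = −ln(0.666667) = 0.4055.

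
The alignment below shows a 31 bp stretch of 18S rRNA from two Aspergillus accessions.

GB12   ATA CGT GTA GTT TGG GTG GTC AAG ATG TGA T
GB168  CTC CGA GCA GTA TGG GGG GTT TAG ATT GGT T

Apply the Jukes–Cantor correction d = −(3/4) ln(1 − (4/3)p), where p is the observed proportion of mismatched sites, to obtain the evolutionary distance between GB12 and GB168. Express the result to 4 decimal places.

0.4806

Differing sites — 1:A/C; 3:A/C; 6:T/A; 8:T/C; 12:T/A; 17:T/G; 21:C/T; 22:A/T; 27:G/T; 28:T/G; 30:A/T.
p = 11/31 = 0.354839.
d = −0.75 · ln(1 − (4/3)·0.354839) = −0.75 · ln(0.526881) = −0.75 · (-0.640781) = 0.4806.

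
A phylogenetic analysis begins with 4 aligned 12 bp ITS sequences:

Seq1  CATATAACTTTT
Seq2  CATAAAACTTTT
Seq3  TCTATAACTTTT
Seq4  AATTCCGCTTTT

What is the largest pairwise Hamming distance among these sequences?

6

Pairwise Hamming distances:
  Seq1 vs Seq2: 1
  Seq1 vs Seq3: 2
  Seq1 vs Seq4: 5
  Seq2 vs Seq3: 3
  Seq2 vs Seq4: 5
  Seq3 vs Seq4: 6
The largest is 6, between Seq3 and Seq4.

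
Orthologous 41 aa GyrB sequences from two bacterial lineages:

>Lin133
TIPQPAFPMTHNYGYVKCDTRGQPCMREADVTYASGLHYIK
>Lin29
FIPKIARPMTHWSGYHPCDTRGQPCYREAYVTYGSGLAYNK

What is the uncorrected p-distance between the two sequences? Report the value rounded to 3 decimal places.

0.317

The sequences differ at positions 1 (T/F), 4 (Q/K), 5 (P/I), 7 (F/R), 12 (N/W), 13 (Y/S), 16 (V/H), 17 (K/P), 26 (M/Y), 30 (D/Y), 34 (A/G), 38 (H/A), 40 (I/N).
There are 13 differences over 41 sites, so p = 13/41 = 0.317.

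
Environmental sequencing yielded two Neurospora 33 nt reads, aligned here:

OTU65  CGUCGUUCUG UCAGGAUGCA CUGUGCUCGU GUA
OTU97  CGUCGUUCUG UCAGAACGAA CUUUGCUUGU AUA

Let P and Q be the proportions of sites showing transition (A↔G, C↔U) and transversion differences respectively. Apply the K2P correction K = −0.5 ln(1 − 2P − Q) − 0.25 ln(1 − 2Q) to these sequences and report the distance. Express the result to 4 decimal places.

Differing sites — 15:G/A (Ti); 17:U/C (Ti); 19:C/A (Tv); 23:G/U (Tv); 28:C/U (Ti); 31:G/A (Ti).
Of the 6 differences, 4 transitions and 2 transversions over 33 sites: P = 4/33 = 0.121212, Q = 2/33 = 0.060606.
d = −0.5·ln(0.696970) − 0.25·ln(0.878788) = −0.5·(-0.361013) − 0.25·(-0.129212) = 0.2128.

0.2128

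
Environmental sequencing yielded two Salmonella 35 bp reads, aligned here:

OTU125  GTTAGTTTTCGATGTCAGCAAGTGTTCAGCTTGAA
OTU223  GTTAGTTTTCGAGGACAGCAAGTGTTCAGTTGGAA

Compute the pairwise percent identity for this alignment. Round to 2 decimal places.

88.57%

Differing sites — 13:T/G; 15:T/A; 30:C/T; 32:T/G.
31 of the 35 sites match, so the percent identity is 31/35 × 100 = 88.57%.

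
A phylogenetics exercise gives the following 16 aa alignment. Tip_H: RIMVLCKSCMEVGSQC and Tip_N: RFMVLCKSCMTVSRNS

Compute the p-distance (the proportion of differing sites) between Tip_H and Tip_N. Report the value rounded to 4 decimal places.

0.3750

Mismatches occur at site 2 (I↔F), site 11 (E↔T), site 13 (G↔S), site 14 (S↔R), site 15 (Q↔N), site 16 (C↔S).
There are 6 differences over 16 sites, so p = 6/16 = 0.3750.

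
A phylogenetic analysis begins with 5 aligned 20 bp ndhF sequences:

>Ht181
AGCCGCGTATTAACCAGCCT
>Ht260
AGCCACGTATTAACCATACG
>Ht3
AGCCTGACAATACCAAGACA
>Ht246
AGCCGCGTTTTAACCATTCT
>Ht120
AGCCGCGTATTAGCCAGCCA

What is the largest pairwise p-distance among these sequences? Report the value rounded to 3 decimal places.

0.550

Pairwise Hamming distances:
  Ht181 vs Ht260: 4
  Ht181 vs Ht3: 9
  Ht181 vs Ht246: 3
  Ht181 vs Ht120: 2
  Ht260 vs Ht3: 9
  Ht260 vs Ht246: 4
  Ht260 vs Ht120: 5
  Ht3 vs Ht246: 11
  Ht3 vs Ht120: 8
  Ht246 vs Ht120: 5
The largest is 11 mismatches, between Ht3 and Ht246; p = 11/20 = 0.550.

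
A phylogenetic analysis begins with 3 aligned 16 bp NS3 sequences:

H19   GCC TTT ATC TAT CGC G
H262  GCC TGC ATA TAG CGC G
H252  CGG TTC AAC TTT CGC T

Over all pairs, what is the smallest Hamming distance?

4

Pairwise Hamming distances:
  H19 vs H262: 4
  H19 vs H252: 7
  H262 vs H252: 9
The smallest is 4, between H19 and H262.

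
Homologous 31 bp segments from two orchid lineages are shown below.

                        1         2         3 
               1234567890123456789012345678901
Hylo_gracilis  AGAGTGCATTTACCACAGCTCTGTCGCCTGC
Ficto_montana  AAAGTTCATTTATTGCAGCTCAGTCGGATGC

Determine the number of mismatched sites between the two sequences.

8

Differing sites — 2:G/A; 6:G/T; 13:C/T; 14:C/T; 15:A/G; 22:T/A; 27:C/G; 28:C/A.
That gives 8 mismatches out of 31 aligned sites, so the Hamming distance is 8.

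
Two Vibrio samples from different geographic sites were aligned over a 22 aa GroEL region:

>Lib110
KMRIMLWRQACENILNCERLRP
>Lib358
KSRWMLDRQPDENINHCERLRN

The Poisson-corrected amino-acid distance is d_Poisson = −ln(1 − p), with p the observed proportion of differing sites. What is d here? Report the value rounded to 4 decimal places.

The sequences differ at positions 2 (M/S), 4 (I/W), 7 (W/D), 10 (A/P), 11 (C/D), 15 (L/N), 16 (N/H), 22 (P/N).
p = 8/22 = 0.363636.
d = −ln(1 − 0.363636) = −ln(0.636364) = 0.4520.

0.4520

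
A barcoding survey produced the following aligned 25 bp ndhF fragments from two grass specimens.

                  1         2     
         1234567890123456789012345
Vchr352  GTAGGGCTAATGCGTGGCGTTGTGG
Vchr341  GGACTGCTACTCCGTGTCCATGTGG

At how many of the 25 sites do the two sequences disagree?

8

Differing sites — 2:T/G; 4:G/C; 5:G/T; 10:A/C; 12:G/C; 17:G/T; 19:G/C; 20:T/A.
That gives 8 mismatches out of 25 aligned sites, so the Hamming distance is 8.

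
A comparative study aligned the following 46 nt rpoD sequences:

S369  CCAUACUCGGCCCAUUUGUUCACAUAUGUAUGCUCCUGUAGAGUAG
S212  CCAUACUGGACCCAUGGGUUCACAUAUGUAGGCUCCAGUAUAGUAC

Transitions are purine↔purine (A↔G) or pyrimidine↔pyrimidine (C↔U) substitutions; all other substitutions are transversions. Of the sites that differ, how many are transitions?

Differing sites — 8:C/G (Tv); 10:G/A (Ti); 16:U/G (Tv); 17:U/G (Tv); 31:U/G (Tv); 37:U/A (Tv); 41:G/U (Tv); 46:G/C (Tv).
Of the 8 differences, 1 transition and 7 transversions, so the answer is 1.

1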